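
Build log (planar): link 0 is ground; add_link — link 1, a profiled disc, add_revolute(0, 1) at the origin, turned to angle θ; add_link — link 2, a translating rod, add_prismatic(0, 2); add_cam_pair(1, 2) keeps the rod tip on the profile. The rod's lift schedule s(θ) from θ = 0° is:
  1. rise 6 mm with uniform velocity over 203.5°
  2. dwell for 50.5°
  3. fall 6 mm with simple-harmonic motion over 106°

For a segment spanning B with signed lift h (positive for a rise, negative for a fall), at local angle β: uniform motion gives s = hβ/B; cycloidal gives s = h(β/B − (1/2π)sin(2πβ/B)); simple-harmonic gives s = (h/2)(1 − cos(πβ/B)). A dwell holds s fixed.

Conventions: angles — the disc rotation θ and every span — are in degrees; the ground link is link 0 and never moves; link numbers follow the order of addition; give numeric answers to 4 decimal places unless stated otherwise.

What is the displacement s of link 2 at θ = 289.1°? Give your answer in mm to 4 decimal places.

seg 1 [0°–203.5°] uniform, h=6: full span → s += 6 → s = 6.0000
seg 2 [203.5°–254°] dwell: s stays 6.0000
seg 3 [254°–360°] simple-harmonic, h=-6: θ=289.1° here. β=35.1, B=106. -6/2·(1 − cos(π·0.3311)) = -1.4821 → s = 4.5179

4.5179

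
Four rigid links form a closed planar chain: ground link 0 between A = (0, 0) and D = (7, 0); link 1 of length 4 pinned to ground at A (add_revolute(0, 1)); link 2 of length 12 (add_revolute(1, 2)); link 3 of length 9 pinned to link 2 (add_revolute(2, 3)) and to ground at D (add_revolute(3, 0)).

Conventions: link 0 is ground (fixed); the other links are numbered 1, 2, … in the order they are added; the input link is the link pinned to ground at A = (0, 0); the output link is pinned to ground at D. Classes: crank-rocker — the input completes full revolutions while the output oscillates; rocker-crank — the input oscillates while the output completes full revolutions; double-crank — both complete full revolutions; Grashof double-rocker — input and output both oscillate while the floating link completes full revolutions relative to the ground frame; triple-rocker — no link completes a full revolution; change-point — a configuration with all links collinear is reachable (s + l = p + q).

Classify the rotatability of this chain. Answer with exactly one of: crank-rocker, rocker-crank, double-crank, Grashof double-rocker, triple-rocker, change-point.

lengths: ground=7, input=4, coupler=12, output=9
sorted: s=4 (shortest), l=12 (longest), p+q=16
s + l = 16 vs p + q = 16
s + l = p + q → change-point (collinear configuration reachable)

change-point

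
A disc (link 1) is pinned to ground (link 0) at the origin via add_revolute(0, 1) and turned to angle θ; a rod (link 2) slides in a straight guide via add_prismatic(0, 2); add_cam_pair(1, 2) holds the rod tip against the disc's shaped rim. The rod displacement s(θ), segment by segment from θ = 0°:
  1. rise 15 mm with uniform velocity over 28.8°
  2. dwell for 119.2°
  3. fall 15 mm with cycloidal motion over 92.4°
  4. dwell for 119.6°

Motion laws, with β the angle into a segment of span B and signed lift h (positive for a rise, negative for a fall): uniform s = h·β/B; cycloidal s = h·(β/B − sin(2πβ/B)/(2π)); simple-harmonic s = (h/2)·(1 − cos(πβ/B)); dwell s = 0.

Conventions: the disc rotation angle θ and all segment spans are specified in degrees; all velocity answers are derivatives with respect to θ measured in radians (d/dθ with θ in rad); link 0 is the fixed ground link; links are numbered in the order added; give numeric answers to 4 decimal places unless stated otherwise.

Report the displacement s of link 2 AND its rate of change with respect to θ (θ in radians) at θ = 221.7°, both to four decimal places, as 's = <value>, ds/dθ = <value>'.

segment 1 (0° to 28.8°, uniform, h = 15) is passed completely: s = 0.0000 + (15) = 15.0000
segment 2 (28.8° to 148°, dwell): s unchanged at 15.0000
θ = 221.7° falls in segment 3 (148° to 240.4°, cycloidal, h = -15): β = 221.7 − 148 = 73.7°, B = 92.4°; Δs = -15·(0.7976 − sin(2π·0.7976)/(2π)) = -14.2455; s = 15.0000 − 14.2455 = 0.7545
velocity in seg [148°–240.4°] (cycloidal), θ in radians: β = 73.7° = 1.2863 rad, B = 92.4° = 1.6127 rad; ds/dθ = (h/B)(1 − cos(2πβ/B)) = ((-15)/1.6127)(1 − cos(2π·0.7976)) = -6.559668 mm/rad

s = 0.7545, ds/dθ = -6.5597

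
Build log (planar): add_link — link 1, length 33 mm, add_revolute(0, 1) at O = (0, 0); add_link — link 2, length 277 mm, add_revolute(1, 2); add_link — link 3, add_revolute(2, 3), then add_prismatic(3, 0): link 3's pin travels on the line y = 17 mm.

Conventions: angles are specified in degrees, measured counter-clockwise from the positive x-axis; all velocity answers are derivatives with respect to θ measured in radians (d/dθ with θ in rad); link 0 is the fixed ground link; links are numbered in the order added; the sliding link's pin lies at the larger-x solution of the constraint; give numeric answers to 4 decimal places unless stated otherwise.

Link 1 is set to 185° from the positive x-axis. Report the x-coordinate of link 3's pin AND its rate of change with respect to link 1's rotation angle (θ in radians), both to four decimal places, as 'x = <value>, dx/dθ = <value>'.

geometry: r = 33 mm, L = 277 mm, e = 17 mm
crank pin P = (r cos θ, r sin θ) = (-32.874425, -2.876140)
h = r sin θ − e = -2.876140 − 17 = -19.876140
x = r cos θ + √(L² − h²) = -32.874425 + 276.285973 = 243.411548
dx/dθ = −r sin θ − h·r cos θ/√(L² − h²) (θ in radians; h = -19.876140) = 0.511138

x = 243.4115, dx/dθ = 0.5111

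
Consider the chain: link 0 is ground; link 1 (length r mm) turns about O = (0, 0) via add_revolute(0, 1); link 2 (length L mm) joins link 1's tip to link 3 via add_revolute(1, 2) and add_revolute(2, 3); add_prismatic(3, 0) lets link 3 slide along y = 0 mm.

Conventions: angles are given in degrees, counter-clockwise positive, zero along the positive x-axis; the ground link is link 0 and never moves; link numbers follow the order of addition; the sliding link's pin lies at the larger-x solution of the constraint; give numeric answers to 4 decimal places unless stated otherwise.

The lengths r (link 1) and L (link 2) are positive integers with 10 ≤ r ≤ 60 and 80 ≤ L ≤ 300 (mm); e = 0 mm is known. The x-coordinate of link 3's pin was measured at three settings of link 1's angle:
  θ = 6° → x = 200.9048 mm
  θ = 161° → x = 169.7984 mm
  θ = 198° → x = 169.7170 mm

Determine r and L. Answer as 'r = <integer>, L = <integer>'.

constraint per measurement: (x − r cos θ)² + (r sin θ − e)² = L²
subtracting the θ₁ and θ₂ equations cancels the r² and L² terms:
r = (x₁² − x₂²) / (2[(x₁cos θ₁ + e sin θ₁) − (x₂cos θ₂ + e sin θ₂)]) = 16.0000 → r = 16
L² = (x₁ − r cos θ₁)² + (r sin θ₁ − e)² = 34225.0035 → L = 185.0000 → L = 185
check at θ₃=198°: x = 169.7170 (printed 169.7170) ✓

r = 16, L = 185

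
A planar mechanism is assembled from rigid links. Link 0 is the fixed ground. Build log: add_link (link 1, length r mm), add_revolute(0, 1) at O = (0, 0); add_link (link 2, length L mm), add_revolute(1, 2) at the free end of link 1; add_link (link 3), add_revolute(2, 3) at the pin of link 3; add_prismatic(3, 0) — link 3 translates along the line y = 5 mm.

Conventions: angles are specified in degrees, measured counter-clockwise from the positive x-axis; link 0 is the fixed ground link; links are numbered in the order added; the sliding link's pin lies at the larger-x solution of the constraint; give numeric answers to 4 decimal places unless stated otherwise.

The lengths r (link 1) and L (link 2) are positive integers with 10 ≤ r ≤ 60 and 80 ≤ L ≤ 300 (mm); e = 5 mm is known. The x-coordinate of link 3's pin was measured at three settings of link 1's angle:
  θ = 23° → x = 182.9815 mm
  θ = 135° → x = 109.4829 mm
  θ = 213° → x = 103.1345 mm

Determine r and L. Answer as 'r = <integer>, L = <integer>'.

constraint per measurement: (x − r cos θ)² + (r sin θ − e)² = L²
subtracting the θ₁ and θ₂ equations cancels the r² and L² terms:
r = (x₁² − x₂²) / (2[(x₁cos θ₁ + e sin θ₁) − (x₂cos θ₂ + e sin θ₂)]) = 44.0000 → r = 44
L² = (x₁ − r cos θ₁)² + (r sin θ₁ − e)² = 20448.9961 → L = 143.0000 → L = 143
check at θ₃=213°: x = 103.1345 (printed 103.1345) ✓

r = 44, L = 143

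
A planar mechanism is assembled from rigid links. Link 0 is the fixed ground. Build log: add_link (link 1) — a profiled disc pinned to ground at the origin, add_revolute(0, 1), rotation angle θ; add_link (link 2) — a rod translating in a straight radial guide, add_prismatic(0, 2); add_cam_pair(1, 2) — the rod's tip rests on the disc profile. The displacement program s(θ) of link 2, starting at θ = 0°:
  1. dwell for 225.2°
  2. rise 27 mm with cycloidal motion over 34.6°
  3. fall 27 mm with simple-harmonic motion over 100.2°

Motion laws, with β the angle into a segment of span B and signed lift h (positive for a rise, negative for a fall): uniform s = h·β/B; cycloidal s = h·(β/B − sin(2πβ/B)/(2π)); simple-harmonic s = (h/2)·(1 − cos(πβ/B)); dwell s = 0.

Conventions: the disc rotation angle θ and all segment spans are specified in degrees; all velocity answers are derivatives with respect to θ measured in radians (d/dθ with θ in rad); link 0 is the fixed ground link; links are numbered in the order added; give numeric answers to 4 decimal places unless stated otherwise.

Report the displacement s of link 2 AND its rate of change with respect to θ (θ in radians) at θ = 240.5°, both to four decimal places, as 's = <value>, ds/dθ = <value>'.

seg 1 [0°–225.2°] dwell: s stays 0.0000
seg 2 [225.2°–259.8°] cycloidal, h=27: θ=240.5° here. β=15.3, B=34.6. 27·(0.4422 − sin(2π·0.4422)/(2π)) = 10.4127 → s = 10.4127
velocity in seg [225.2°–259.8°] (cycloidal), θ in radians: β = 15.3° = 0.2670 rad, B = 34.6° = 0.6039 rad; ds/dθ = (h/B)(1 − cos(2πβ/B)) = (27/0.6039)(1 − cos(2π·0.4422)) = 86.504614 mm/rad

s = 10.4127, ds/dθ = 86.5046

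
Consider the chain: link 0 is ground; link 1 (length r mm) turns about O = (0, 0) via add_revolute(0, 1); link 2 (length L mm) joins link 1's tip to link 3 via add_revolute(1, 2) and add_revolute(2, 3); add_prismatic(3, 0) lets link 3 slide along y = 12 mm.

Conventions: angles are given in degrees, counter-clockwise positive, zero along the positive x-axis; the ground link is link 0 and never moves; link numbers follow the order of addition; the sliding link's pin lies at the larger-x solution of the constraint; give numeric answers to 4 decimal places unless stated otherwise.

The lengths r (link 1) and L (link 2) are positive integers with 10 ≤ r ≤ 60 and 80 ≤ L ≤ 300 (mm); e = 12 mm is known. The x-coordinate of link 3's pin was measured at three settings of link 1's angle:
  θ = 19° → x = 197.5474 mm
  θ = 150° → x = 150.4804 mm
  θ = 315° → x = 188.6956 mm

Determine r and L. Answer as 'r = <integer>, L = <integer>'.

constraint per measurement: (x − r cos θ)² + (r sin θ − e)² = L²
subtracting the θ₁ and θ₂ equations cancels the r² and L² terms:
r = (x₁² − x₂²) / (2[(x₁cos θ₁ + e sin θ₁) − (x₂cos θ₂ + e sin θ₂)]) = 26.0000 → r = 26
L² = (x₁ − r cos θ₁)² + (r sin θ₁ − e)² = 29929.0144 → L = 173.0000 → L = 173
check at θ₃=315°: x = 188.6956 (printed 188.6956) ✓

r = 26, L = 173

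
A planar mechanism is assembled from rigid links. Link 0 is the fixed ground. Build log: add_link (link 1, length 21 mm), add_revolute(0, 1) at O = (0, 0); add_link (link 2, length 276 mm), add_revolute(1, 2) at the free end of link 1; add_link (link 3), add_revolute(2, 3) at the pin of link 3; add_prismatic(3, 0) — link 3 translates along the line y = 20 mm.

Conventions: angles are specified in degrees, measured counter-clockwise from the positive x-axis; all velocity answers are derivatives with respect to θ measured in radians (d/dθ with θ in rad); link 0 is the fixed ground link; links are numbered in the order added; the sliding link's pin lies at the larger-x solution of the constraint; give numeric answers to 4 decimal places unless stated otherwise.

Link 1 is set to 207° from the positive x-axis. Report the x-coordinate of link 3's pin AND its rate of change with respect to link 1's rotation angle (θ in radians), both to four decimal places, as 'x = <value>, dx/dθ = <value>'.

geometry: r = 21 mm, L = 276 mm, e = 20 mm
crank pin P = (r cos θ, r sin θ) = (-18.711137, -9.533800)
h = r sin θ − e = -9.533800 − 20 = -29.533800
x = r cos θ + √(L² − h²) = -18.711137 + 274.415296 = 255.704159
dx/dθ = −r sin θ − h·r cos θ/√(L² − h²) (θ in radians; h = -29.533800) = 7.520024

x = 255.7042, dx/dθ = 7.5200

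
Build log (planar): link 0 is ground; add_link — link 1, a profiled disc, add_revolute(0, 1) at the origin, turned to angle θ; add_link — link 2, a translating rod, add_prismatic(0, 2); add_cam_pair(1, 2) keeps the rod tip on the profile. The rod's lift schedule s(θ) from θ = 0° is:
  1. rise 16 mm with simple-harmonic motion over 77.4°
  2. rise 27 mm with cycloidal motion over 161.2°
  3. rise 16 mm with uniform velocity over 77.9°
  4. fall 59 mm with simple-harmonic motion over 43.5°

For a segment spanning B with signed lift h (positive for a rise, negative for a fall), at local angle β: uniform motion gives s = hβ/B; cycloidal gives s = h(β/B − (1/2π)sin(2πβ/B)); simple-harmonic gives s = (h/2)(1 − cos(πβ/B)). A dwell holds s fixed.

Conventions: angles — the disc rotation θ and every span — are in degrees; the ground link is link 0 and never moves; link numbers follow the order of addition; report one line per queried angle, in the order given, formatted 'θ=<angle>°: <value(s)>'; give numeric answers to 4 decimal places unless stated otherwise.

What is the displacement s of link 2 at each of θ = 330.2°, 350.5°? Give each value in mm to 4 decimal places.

seg 1 [0°–77.4°] simple-harmonic, h=16: full span → s += 16 → s = 16.0000
seg 2 [77.4°–238.6°] cycloidal, h=27: full span → s += 27 → s = 43.0000
seg 3 [238.6°–316.5°] uniform, h=16: full span → s += 16 → s = 59.0000
seg 4 [316.5°–360°] simple-harmonic, h=-59: θ=330.2° here. β=13.7, B=43.5. -59/2·(1 − cos(π·0.3149)) = -13.2994 → s = 45.7006
seg 4 [316.5°–360°] simple-harmonic, h=-59: θ=350.5° here. β=34, B=43.5. -59/2·(1 − cos(π·0.7816)) = -52.3249 → s = 6.6751

θ=330.2°: 45.7006
θ=350.5°: 6.6751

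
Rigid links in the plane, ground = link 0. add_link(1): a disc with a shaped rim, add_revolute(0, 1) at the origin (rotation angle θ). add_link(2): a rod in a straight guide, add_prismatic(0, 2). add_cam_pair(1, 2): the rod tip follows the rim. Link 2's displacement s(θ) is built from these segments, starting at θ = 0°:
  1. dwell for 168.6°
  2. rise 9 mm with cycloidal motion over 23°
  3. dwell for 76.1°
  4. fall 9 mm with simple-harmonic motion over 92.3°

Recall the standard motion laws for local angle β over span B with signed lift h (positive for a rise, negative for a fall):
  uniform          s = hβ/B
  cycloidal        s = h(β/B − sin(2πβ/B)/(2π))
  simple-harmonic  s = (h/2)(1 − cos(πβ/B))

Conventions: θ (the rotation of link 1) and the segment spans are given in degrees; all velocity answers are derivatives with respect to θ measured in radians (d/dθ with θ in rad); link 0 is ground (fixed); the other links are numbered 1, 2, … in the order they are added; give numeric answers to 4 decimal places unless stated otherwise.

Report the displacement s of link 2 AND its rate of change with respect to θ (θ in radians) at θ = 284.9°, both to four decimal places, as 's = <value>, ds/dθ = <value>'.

segment 1 (0° to 168.6°, dwell): s unchanged at 0.0000
segment 2 (168.6° to 191.6°, cycloidal, h = 9) is passed completely: s = 0.0000 + (9) = 9.0000
segment 3 (191.6° to 267.7°, dwell): s unchanged at 9.0000
θ = 284.9° falls in segment 4 (267.7° to 360°, simple-harmonic, h = -9): β = 284.9 − 267.7 = 17.2°, B = 92.3°; Δs = -9/2·(1 − cos(π·0.1863)) = -0.7494; s = 9.0000 − 0.7494 = 8.2506
velocity in seg [267.7°–360°] (simple-harmonic), θ in radians: β = 17.2° = 0.3002 rad, B = 92.3° = 1.6109 rad; ds/dθ = (πh/(2B)) sin(πβ/B) = (π·(-9)/(2·1.6109)) sin(π·0.1863) = -4.849115 mm/rad

s = 8.2506, ds/dθ = -4.8491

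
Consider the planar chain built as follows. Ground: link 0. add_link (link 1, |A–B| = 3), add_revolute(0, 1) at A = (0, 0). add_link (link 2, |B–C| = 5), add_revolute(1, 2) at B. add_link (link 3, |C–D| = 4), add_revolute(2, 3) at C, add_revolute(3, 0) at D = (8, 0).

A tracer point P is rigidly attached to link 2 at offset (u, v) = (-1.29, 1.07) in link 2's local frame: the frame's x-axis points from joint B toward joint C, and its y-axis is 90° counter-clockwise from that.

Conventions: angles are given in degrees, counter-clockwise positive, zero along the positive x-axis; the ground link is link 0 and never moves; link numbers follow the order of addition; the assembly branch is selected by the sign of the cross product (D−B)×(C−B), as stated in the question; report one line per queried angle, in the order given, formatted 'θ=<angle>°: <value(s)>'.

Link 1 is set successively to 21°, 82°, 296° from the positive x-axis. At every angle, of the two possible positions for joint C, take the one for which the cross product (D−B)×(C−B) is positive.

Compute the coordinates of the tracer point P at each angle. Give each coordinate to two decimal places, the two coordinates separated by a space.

A=(0,0), D=(8.00,0)
θ=21°: B = A + 3.00·(cos21°, sin21°) = (2.8007, 1.0751)
θ=21°: |BD| = 5.3093
θ=21°: circle(B,5.00) ∩ circle(D,4.00): a=3.5022, h=3.5686
θ=21°:   candidates: C₊=(6.9530,3.8605) cross=18.946; C₋=(5.5078,-3.1287) cross=-18.946
θ=21°:   branch + wants cross > 0 → take C=(6.9530,3.8605) (cross=18.946)
θ=21°: ex = (C−B)/|BC| = (0.8305,0.5571); ey = (-0.5571,0.8305)
θ=21°: P = B + -1.29·ex + 1.07·ey = (1.1334,1.2450)
θ=82°: B = A + 3.00·(cos82°, sin82°) = (0.4175, 2.9708)
θ=82°: |BD| = 8.1437
θ=82°: circle(B,5.00) ∩ circle(D,4.00): a=4.6244, h=1.9012
θ=82°:   candidates: C₊=(5.4168,3.0540) cross=15.483; C₋=(4.0297,-0.4864) cross=-15.483
θ=82°:   branch + wants cross > 0 → take C=(5.4168,3.0540) (cross=15.483)
θ=82°: ex = (C−B)/|BC| = (0.9999,0.0166); ey = (-0.0166,0.9999)
θ=82°: P = B + -1.29·ex + 1.07·ey = (-0.8901,4.0192)
θ=296°: B = A + 3.00·(cos296°, sin296°) = (1.3151, -2.6964)
θ=296°: |BD| = 7.2082
θ=296°: circle(B,5.00) ∩ circle(D,4.00): a=4.2284, h=2.6685
θ=296°:   candidates: C₊=(4.2383,1.3601) cross=19.235; C₋=(6.2347,-3.5894) cross=-19.235
θ=296°:   branch + wants cross > 0 → take C=(4.2383,1.3601) (cross=19.235)
θ=296°: ex = (C−B)/|BC| = (0.5846,0.8113); ey = (-0.8113,0.5846)
θ=296°: P = B + -1.29·ex + 1.07·ey = (-0.3072,-3.1174)

θ=21°: 1.13 1.25
θ=82°: -0.89 4.02
θ=296°: -0.31 -3.12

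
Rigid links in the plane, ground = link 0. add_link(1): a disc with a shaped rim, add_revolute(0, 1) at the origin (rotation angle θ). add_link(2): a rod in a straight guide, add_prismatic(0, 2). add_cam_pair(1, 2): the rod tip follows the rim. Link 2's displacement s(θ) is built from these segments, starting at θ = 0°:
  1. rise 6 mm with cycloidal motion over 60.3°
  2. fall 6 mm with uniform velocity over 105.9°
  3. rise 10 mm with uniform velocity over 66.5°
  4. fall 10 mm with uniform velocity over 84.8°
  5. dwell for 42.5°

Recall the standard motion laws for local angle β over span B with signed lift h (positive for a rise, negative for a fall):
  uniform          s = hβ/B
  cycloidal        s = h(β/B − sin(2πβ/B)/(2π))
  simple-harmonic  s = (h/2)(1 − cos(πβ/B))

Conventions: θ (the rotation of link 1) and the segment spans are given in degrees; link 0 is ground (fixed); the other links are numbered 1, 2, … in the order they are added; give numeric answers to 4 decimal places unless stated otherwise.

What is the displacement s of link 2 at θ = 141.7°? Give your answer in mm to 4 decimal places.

segment 1 (0° to 60.3°, cycloidal, h = 6) is passed completely: s = 0.0000 + (6) = 6.0000
θ = 141.7° falls in segment 2 (60.3° to 166.2°, uniform, h = -6): β = 141.7 − 60.3 = 81.4°, B = 105.9°; Δs = -6·81.4/105.9 = -4.6119; s = 6.0000 − 4.6119 = 1.3881

1.3881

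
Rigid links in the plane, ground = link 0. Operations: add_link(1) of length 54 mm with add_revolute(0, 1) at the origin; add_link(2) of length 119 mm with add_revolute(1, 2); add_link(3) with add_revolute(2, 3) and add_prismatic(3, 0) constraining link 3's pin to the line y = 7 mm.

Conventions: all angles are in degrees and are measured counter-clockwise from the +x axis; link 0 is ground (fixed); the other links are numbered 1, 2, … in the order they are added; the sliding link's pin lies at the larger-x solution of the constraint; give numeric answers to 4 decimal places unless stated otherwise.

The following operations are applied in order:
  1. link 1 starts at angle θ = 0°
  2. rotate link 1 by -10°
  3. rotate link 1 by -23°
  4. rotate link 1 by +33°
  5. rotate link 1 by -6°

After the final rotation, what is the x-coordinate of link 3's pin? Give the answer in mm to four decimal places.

geometry: r = 54 mm, L = 119 mm, e = 7 mm; θ starts at 0°
rotate link 1 by -10°: θ ← 0° -10° = -10°
rotate link 1 by -23°: θ ← -10° -23° = -33°
rotate link 1 by +33°: θ ← -33° +33° = 0°
rotate link 1 by -6°: θ ← 0° -6° = -6°
crank pin P = (r cos θ, r sin θ) = (53.704182, -5.644537)
h = r sin θ − e = -5.644537 − 7 = -12.644537
x = r cos θ + √(L² − h²) = 53.704182 + 118.326310 = 172.030493

172.0305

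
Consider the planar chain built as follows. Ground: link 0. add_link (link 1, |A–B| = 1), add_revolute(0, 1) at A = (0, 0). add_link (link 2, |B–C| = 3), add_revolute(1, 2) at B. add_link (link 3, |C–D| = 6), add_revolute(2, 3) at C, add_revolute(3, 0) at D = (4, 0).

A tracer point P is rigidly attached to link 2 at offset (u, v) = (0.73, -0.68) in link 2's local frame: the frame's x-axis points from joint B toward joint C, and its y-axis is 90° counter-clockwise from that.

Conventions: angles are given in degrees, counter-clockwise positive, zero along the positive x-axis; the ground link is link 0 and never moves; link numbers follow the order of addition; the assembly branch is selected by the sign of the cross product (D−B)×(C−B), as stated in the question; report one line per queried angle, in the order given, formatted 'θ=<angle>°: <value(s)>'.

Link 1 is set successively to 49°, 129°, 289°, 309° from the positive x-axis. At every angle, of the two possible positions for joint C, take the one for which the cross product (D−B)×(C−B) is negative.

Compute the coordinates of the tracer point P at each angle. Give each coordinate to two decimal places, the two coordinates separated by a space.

A=(0,0), D=(4.00,0)
θ=49°: B = A + 1.00·(cos49°, sin49°) = (0.6561, 0.7547)
θ=49°: |BD| = 3.4281
θ=49°: circle(B,3.00) ∩ circle(D,6.00): a=-2.2241, h=2.0133
θ=49°:   candidates: C₊=(-1.0702,3.2083) cross=6.902; C₋=(-1.9567,-0.7196) cross=-6.902
θ=49°:   branch - wants cross < 0 → take C=(-1.9567,-0.7196) (cross=-6.902)
θ=49°: ex = (C−B)/|BC| = (-0.8709,-0.4914); ey = (0.4914,-0.8709)
θ=49°: P = B + 0.73·ex + -0.68·ey = (-0.3139,0.9882)
θ=129°: B = A + 1.00·(cos129°, sin129°) = (-0.6293, 0.7771)
θ=129°: |BD| = 4.6941
θ=129°: circle(B,3.00) ∩ circle(D,6.00): a=-0.5289, h=2.9530
θ=129°:   candidates: C₊=(-0.6620,3.7770) cross=13.862; C₋=(-1.6398,-2.0475) cross=-13.862
θ=129°:   branch - wants cross < 0 → take C=(-1.6398,-2.0475) (cross=-13.862)
θ=129°: ex = (C−B)/|BC| = (-0.3368,-0.9416); ey = (0.9416,-0.3368)
θ=129°: P = B + 0.73·ex + -0.68·ey = (-1.5155,0.3188)
θ=289°: B = A + 1.00·(cos289°, sin289°) = (0.3256, -0.9455)
θ=289°: |BD| = 3.7941
θ=289°: circle(B,3.00) ∩ circle(D,6.00): a=-1.6611, h=2.4982
θ=289°:   candidates: C₊=(-1.9056,1.0599) cross=9.478; C₋=(-0.6605,-3.7788) cross=-9.478
θ=289°:   branch - wants cross < 0 → take C=(-0.6605,-3.7788) (cross=-9.478)
θ=289°: ex = (C−B)/|BC| = (-0.3287,-0.9444); ey = (0.9444,-0.3287)
θ=289°: P = B + 0.73·ex + -0.68·ey = (-0.5566,-1.4114)
θ=309°: B = A + 1.00·(cos309°, sin309°) = (0.6293, -0.7771)
θ=309°: |BD| = 3.4591
θ=309°: circle(B,3.00) ∩ circle(D,6.00): a=-2.1732, h=2.0682
θ=309°:   candidates: C₊=(-1.9530,0.7499) cross=7.154; C₋=(-1.0237,-3.2807) cross=-7.154
θ=309°:   branch - wants cross < 0 → take C=(-1.0237,-3.2807) (cross=-7.154)
θ=309°: ex = (C−B)/|BC| = (-0.5510,-0.8345); ey = (0.8345,-0.5510)
θ=309°: P = B + 0.73·ex + -0.68·ey = (-0.3404,-1.0117)

θ=49°: -0.31 0.99
θ=129°: -1.52 0.32
θ=289°: -0.56 -1.41
θ=309°: -0.34 -1.01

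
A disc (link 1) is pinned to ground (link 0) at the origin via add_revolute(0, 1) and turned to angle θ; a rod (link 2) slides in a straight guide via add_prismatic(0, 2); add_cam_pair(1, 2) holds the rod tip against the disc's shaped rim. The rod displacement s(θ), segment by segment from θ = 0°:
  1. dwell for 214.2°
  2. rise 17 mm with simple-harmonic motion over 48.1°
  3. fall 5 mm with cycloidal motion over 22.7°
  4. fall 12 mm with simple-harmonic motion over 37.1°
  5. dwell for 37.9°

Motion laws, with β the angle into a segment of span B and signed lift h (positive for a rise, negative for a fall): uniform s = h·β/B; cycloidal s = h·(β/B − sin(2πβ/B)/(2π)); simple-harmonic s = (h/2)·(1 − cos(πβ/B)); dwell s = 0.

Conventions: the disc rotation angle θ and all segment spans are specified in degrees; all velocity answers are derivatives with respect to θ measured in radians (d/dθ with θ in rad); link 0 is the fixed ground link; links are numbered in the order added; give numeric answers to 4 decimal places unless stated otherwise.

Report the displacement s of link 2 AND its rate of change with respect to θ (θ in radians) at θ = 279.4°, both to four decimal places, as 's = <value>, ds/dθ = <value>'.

segment 1 (0° to 214.2°, dwell): s unchanged at 0.0000
segment 2 (214.2° to 262.3°, simple-harmonic, h = 17) is passed completely: s = 0.0000 + (17) = 17.0000
θ = 279.4° falls in segment 3 (262.3° to 285°, cycloidal, h = -5): β = 279.4 − 262.3 = 17.1°, B = 22.7°; Δs = -5·(0.7533 − sin(2π·0.7533)/(2π)) = -4.5621; s = 17.0000 − 4.5621 = 12.4379
velocity in seg [262.3°–285°] (cycloidal), θ in radians: β = 17.1° = 0.2985 rad, B = 22.7° = 0.3962 rad; ds/dθ = (h/B)(1 − cos(2πβ/B)) = ((-5)/0.3962)(1 − cos(2π·0.7533)) = -12.358246 mm/rad

s = 12.4379, ds/dθ = -12.3582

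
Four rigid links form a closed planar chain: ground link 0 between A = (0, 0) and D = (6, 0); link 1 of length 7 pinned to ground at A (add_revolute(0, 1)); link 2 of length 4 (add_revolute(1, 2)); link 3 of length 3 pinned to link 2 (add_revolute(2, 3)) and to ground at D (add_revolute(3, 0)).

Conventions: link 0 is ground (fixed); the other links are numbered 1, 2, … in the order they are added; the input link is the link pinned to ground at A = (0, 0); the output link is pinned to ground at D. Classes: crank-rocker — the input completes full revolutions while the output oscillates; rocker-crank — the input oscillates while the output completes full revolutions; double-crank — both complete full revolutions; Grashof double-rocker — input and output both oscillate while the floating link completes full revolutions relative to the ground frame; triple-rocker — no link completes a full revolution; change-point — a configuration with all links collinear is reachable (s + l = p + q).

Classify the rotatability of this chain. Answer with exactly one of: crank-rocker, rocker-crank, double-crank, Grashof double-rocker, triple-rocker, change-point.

lengths: ground=6, input=7, coupler=4, output=3
sorted: s=3 (shortest), l=7 (longest), p+q=10
s + l = 10 vs p + q = 10
s + l = p + q → change-point (collinear configuration reachable)

change-point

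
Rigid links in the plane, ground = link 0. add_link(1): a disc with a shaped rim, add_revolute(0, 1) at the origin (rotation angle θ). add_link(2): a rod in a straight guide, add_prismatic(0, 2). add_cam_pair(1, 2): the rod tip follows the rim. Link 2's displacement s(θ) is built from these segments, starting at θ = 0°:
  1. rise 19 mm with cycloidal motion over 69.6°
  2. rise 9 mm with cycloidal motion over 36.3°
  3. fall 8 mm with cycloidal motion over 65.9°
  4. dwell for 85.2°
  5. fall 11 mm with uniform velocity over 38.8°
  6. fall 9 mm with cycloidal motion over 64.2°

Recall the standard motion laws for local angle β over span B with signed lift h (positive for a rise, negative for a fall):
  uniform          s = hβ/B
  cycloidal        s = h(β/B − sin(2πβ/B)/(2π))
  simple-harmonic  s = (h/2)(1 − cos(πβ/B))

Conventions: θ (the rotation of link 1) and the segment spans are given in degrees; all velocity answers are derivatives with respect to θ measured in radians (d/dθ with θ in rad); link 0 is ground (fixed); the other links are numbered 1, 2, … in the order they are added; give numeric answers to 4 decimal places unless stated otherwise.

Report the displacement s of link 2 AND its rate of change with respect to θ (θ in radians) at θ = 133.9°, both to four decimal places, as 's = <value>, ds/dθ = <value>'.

segment 1 (0° to 69.6°, cycloidal, h = 19) is passed completely: s = 0.0000 + (19) = 19.0000
segment 2 (69.6° to 105.9°, cycloidal, h = 9) is passed completely: s = 19.0000 + (9) = 28.0000
θ = 133.9° falls in segment 3 (105.9° to 171.8°, cycloidal, h = -8): β = 133.9 − 105.9 = 28°, B = 65.9°; Δs = -8·(0.4249 − sin(2π·0.4249)/(2π)) = -2.8202; s = 28.0000 − 2.8202 = 25.1798
velocity in seg [105.9°–171.8°] (cycloidal), θ in radians: β = 28° = 0.4887 rad, B = 65.9° = 1.1502 rad; ds/dθ = (h/B)(1 − cos(2πβ/B)) = ((-8)/1.1502)(1 − cos(2π·0.4249)) = -13.150601 mm/rad

s = 25.1798, ds/dθ = -13.1506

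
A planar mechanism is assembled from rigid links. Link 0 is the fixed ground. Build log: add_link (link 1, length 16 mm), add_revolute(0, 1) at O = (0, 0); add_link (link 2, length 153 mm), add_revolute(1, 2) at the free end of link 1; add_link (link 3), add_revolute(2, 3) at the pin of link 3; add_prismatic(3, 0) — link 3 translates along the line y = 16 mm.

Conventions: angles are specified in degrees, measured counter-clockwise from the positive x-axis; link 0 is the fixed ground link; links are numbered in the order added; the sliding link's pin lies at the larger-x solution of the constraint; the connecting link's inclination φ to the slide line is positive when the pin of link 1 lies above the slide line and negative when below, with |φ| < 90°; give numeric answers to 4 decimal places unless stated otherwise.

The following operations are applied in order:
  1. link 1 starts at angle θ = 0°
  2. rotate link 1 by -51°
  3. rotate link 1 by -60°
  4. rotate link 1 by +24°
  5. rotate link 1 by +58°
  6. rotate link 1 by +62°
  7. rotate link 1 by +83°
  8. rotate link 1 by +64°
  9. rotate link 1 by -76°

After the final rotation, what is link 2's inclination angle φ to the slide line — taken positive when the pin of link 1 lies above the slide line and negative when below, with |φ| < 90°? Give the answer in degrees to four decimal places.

geometry: r = 16 mm, L = 153 mm, e = 16 mm; θ starts at 0°
rotate link 1 by -51°: θ ← 0° -51° = -51°
rotate link 1 by -60°: θ ← -51° -60° = -111°
rotate link 1 by +24°: θ ← -111° +24° = -87°
rotate link 1 by +58°: θ ← -87° +58° = -29°
rotate link 1 by +62°: θ ← -29° +62° = 33°
rotate link 1 by +83°: θ ← 33° +83° = 116°
rotate link 1 by +64°: θ ← 116° +64° = 180°
rotate link 1 by -76°: θ ← 180° -76° = 104°
h = r sin θ − e = 15.524732 − 16 = -0.475268
sin φ = h / L = -0.475268 / 153 = -0.00310633
φ = arcsin(-0.00310633) = -0.177980°

-0.1780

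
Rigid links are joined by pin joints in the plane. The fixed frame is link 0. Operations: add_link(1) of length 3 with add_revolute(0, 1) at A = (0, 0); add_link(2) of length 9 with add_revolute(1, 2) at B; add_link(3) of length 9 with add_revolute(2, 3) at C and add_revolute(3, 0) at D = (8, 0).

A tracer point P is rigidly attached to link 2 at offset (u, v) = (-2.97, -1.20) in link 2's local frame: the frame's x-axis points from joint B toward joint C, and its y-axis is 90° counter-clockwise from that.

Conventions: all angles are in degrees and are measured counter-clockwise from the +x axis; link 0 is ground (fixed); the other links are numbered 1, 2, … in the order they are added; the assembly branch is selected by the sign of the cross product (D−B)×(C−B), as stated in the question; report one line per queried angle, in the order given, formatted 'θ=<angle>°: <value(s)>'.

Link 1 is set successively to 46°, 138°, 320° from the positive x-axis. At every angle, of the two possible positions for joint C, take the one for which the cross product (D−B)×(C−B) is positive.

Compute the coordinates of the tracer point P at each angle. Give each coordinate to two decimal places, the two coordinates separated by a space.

A=(0,0), D=(8.00,0)
θ=46°: B = A + 3.00·(cos46°, sin46°) = (2.0840, 2.1580)
θ=46°: |BD| = 6.2973
θ=46°: circle(B,9.00) ∩ circle(D,9.00): a=3.1487, h=8.4312
θ=46°:   candidates: C₊=(7.9313,8.9997) cross=53.094; C₋=(2.1527,-6.8417) cross=-53.094
θ=46°:   branch + wants cross > 0 → take C=(7.9313,8.9997) (cross=53.094)
θ=46°: ex = (C−B)/|BC| = (0.6497,0.7602); ey = (-0.7602,0.6497)
θ=46°: P = B + -2.97·ex + -1.20·ey = (1.0666,-0.8794)
θ=138°: B = A + 3.00·(cos138°, sin138°) = (-2.2294, 2.0074)
θ=138°: |BD| = 10.4245
θ=138°: circle(B,9.00) ∩ circle(D,9.00): a=5.2123, h=7.3370
θ=138°:   candidates: C₊=(4.2981,8.2034) cross=76.485; C₋=(1.4724,-6.1960) cross=-76.485
θ=138°:   branch + wants cross > 0 → take C=(4.2981,8.2034) (cross=76.485)
θ=138°: ex = (C−B)/|BC| = (0.7253,0.6884); ey = (-0.6884,0.7253)
θ=138°: P = B + -2.97·ex + -1.20·ey = (-3.5574,-0.9076)
θ=320°: B = A + 3.00·(cos320°, sin320°) = (2.2981, -1.9284)
θ=320°: |BD| = 6.0191
θ=320°: circle(B,9.00) ∩ circle(D,9.00): a=3.0096, h=8.4819
θ=320°:   candidates: C₊=(2.4317,7.0706) cross=51.054; C₋=(7.8664,-8.9990) cross=-51.054
θ=320°:   branch + wants cross > 0 → take C=(2.4317,7.0706) (cross=51.054)
θ=320°: ex = (C−B)/|BC| = (0.0148,0.9999); ey = (-0.9999,0.0148)
θ=320°: P = B + -2.97·ex + -1.20·ey = (3.4539,-4.9158)

θ=46°: 1.07 -0.88
θ=138°: -3.56 -0.91
θ=320°: 3.45 -4.92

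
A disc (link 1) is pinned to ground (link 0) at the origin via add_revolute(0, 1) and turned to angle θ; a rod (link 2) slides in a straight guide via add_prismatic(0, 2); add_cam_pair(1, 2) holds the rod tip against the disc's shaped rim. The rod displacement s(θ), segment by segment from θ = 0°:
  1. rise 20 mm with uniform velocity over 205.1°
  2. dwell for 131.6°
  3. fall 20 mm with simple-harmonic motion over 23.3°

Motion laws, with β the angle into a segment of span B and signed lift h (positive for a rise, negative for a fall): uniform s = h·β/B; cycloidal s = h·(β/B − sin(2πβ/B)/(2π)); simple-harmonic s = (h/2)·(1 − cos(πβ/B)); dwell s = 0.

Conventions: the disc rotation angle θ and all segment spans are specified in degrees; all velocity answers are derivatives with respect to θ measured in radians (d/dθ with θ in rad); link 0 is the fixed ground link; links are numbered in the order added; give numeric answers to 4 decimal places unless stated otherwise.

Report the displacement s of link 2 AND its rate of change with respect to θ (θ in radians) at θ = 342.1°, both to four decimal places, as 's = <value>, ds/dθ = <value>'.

segment 1 (0° to 205.1°, uniform, h = 20) is passed completely: s = 0.0000 + (20) = 20.0000
segment 2 (205.1° to 336.7°, dwell): s unchanged at 20.0000
θ = 342.1° falls in segment 3 (336.7° to 360°, simple-harmonic, h = -20): β = 342.1 − 336.7 = 5.4°, B = 23.3°; Δs = -20/2·(1 − cos(π·0.2318)) = -2.5356; s = 20.0000 − 2.5356 = 17.4644
velocity in seg [336.7°–360°] (simple-harmonic), θ in radians: β = 5.4° = 0.0942 rad, B = 23.3° = 0.4067 rad; ds/dθ = (πh/(2B)) sin(πβ/B) = (π·(-20)/(2·0.4067)) sin(π·0.2318) = -51.408035 mm/rad

s = 17.4644, ds/dθ = -51.4080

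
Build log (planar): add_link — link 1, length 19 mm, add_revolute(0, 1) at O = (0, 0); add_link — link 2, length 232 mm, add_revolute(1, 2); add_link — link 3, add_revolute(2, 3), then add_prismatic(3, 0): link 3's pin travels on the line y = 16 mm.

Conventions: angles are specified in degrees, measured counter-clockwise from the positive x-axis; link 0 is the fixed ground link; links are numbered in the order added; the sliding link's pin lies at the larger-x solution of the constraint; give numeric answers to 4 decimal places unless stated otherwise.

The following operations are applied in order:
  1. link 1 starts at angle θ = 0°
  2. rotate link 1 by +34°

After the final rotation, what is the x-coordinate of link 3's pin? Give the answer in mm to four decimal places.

geometry: r = 19 mm, L = 232 mm, e = 16 mm; θ starts at 0°
rotate link 1 by +34°: θ ← 0° +34° = 34°
crank pin P = (r cos θ, r sin θ) = (15.751714, 10.624665)
h = r sin θ − e = 10.624665 − 16 = -5.375335
x = r cos θ + √(L² − h²) = 15.751714 + 231.937720 = 247.689433

247.6894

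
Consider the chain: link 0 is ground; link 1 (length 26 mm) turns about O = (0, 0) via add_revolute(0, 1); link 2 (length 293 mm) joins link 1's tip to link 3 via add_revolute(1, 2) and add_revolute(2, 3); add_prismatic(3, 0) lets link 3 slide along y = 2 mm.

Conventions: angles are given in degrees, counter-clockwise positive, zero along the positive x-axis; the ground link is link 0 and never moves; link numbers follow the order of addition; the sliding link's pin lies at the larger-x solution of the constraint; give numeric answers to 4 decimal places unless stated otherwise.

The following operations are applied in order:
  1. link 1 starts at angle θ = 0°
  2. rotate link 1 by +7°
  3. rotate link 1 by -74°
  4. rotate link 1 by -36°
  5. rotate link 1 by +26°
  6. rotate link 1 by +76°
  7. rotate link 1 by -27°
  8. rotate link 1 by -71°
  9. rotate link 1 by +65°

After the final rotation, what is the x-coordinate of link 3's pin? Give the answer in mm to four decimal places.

geometry: r = 26 mm, L = 293 mm, e = 2 mm; θ starts at 0°
rotate link 1 by +7°: θ ← 0° +7° = 7°
rotate link 1 by -74°: θ ← 7° -74° = -67°
rotate link 1 by -36°: θ ← -67° -36° = -103°
rotate link 1 by +26°: θ ← -103° +26° = -77°
rotate link 1 by +76°: θ ← -77° +76° = -1°
rotate link 1 by -27°: θ ← -1° -27° = -28°
rotate link 1 by -71°: θ ← -28° -71° = -99°
rotate link 1 by +65°: θ ← -99° +65° = -34°
crank pin P = (r cos θ, r sin θ) = (21.554977, -14.539015)
h = r sin θ − e = -14.539015 − 2 = -16.539015
x = r cos θ + √(L² − h²) = 21.554977 + 292.532837 = 314.087814

314.0878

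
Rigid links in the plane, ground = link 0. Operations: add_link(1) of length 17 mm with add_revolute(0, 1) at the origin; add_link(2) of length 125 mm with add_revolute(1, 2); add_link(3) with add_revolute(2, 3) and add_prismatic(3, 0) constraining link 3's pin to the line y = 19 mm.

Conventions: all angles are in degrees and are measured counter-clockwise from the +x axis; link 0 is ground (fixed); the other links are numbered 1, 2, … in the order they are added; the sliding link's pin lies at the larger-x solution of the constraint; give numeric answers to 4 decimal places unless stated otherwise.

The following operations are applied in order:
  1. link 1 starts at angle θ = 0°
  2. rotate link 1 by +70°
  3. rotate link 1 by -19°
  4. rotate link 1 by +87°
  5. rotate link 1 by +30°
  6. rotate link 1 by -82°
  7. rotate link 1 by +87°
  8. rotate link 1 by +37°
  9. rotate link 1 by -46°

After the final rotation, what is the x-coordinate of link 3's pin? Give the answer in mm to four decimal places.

geometry: r = 17 mm, L = 125 mm, e = 19 mm; θ starts at 0°
rotate link 1 by +70°: θ ← 0° +70° = 70°
rotate link 1 by -19°: θ ← 70° -19° = 51°
rotate link 1 by +87°: θ ← 51° +87° = 138°
rotate link 1 by +30°: θ ← 138° +30° = 168°
rotate link 1 by -82°: θ ← 168° -82° = 86°
rotate link 1 by +87°: θ ← 86° +87° = 173°
rotate link 1 by +37°: θ ← 173° +37° = 210°
rotate link 1 by -46°: θ ← 210° -46° = 164°
crank pin P = (r cos θ, r sin θ) = (-16.341449, 4.685835)
h = r sin θ − e = 4.685835 − 19 = -14.314165
x = r cos θ + √(L² − h²) = -16.341449 + 124.177714 = 107.836265

107.8363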